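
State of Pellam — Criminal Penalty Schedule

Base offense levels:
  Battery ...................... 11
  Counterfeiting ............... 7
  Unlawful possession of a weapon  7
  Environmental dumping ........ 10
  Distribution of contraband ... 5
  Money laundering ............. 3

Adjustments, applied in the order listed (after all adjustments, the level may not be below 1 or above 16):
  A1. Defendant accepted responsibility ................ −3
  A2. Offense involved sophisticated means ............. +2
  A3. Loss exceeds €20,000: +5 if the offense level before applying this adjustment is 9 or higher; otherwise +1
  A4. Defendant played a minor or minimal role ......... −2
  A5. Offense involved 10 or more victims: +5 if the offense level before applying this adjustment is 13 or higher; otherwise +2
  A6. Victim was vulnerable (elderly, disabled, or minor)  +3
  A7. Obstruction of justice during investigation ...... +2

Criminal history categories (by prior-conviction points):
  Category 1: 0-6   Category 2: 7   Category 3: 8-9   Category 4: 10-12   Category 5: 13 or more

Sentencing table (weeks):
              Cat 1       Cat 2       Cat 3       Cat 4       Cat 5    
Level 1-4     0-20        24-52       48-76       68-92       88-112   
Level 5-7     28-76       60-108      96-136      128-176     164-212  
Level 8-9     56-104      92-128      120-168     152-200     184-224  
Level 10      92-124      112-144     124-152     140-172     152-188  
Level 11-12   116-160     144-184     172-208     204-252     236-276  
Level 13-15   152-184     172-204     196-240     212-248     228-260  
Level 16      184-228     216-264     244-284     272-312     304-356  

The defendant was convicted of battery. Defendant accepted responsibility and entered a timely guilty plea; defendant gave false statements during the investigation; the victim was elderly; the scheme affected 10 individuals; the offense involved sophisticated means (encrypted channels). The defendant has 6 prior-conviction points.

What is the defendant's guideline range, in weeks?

Base offense level for battery: 11.
A1 applies: 11 − 3 = 8.
A2 applies: 8 + 2 = 10.
A5 applies (level before this adjustment is 10 < 13, so +2): 10 + 2 = 12.
A6 applies: 12 + 3 = 15.
A7 applies: 15 + 2 = 17.
Level 17 exceeds the maximum of 16; capped at 16.
Final offense level: 16.
Criminal history: 6 prior points → Category 1 (0-6).
Level 16 falls in the 16 band.
Grid: Level 16 × Category 1 = 184-228 weeks.

184-228 weeks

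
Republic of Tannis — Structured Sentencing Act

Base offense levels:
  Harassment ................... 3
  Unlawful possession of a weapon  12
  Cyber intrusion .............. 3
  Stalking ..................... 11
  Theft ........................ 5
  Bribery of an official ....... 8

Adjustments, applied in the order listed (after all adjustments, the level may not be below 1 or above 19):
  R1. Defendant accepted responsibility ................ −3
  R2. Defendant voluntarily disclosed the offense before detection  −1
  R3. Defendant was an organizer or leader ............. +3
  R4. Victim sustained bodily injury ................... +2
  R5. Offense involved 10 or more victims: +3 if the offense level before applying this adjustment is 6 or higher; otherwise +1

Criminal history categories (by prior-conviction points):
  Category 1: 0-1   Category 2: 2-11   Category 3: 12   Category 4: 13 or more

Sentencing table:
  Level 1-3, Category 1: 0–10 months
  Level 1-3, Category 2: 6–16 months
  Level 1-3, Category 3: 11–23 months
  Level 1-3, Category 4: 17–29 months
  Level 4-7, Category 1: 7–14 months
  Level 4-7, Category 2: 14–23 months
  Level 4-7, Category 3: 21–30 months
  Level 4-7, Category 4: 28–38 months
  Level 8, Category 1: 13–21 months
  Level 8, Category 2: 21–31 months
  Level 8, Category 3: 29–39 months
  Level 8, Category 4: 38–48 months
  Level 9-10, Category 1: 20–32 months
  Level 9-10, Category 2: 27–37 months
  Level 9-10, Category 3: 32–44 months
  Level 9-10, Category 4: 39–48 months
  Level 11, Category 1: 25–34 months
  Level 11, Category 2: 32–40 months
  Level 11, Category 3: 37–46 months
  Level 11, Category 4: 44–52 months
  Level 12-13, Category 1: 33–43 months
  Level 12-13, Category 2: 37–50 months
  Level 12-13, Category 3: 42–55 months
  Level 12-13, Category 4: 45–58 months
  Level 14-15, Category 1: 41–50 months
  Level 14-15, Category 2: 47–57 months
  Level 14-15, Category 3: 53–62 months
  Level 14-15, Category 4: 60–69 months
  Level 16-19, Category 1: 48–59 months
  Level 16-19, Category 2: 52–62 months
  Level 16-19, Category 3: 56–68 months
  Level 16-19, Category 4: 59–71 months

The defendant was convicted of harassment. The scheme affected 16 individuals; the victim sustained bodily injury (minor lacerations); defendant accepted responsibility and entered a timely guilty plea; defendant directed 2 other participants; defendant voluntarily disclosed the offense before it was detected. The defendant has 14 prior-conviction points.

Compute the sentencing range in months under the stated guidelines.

28-38 months

Base offense level for harassment: 3.
R1 applies: 3 − 3 = 0.
R2 applies: 0 − 1 = -1.
R3 applies: -1 + 3 = 2.
R4 applies: 2 + 2 = 4.
R5 applies (level before this adjustment is 4 < 6, so +1): 4 + 1 = 5.
Final offense level: 5.
Criminal history: 14 prior points → Category 4 (13+).
Level 5 falls in the 4-7 band.
Grid: Level 4-7 × Category 4 = 28-38 months.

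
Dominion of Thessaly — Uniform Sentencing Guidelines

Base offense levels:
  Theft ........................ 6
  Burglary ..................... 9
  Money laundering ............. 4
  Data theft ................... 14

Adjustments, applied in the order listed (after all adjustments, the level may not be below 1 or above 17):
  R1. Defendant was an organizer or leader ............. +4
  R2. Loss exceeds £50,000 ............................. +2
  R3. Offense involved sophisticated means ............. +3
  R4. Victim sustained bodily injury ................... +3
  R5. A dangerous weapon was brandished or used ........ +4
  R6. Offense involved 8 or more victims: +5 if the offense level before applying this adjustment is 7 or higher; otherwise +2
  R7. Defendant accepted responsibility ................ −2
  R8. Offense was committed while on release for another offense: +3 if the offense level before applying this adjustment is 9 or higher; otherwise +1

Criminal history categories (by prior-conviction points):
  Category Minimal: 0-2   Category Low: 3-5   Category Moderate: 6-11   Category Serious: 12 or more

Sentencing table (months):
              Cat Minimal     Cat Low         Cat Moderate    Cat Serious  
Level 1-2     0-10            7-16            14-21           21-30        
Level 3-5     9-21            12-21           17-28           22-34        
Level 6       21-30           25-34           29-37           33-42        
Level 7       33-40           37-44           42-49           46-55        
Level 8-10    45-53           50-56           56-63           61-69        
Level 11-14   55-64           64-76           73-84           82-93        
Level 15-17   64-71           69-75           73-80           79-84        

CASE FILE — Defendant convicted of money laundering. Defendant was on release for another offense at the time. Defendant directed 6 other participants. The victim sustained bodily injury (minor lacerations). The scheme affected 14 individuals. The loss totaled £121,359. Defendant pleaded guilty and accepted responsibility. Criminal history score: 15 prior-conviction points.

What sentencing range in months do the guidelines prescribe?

Base offense level for money laundering: 4.
R1 applies: 4 + 4 = 8.
R2 applies: 8 + 2 = 10.
R3 does not apply.
R4 applies: 10 + 3 = 13.
R6 applies (level before this adjustment is 13 ≥ 7, so +5): 13 + 5 = 18.
R7 applies: 18 − 2 = 16.
R8 applies (level before this adjustment is 16 ≥ 9, so +3): 16 + 3 = 19.
Level 19 exceeds the maximum of 17; capped at 17.
Final offense level: 17.
Criminal history: 15 prior points → Category Serious (12+).
Level 17 falls in the 15-17 band.
Grid: Level 15-17 × Category Serious = 79-84 months.

79-84 months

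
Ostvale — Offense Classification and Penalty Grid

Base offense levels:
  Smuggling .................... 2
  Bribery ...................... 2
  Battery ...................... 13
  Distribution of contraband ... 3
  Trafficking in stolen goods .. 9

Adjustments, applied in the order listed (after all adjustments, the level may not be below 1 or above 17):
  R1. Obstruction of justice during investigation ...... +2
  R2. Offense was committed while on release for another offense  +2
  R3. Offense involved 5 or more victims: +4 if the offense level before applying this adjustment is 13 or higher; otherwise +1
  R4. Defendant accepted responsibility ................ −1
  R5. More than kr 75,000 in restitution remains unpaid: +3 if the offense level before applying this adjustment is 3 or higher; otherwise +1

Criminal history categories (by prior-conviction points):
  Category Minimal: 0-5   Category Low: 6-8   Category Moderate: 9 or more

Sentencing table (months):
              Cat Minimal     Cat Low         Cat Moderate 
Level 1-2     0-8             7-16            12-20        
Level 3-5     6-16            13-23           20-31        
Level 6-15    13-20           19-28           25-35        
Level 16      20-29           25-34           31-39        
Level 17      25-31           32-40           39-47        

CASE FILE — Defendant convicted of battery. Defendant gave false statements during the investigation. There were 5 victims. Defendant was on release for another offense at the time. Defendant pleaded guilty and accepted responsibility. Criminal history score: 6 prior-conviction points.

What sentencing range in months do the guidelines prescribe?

Base offense level for battery: 13.
R1 applies: 13 + 2 = 15.
R2 applies: 15 + 2 = 17.
R3 applies (level before this adjustment is 17 ≥ 13, so +4): 17 + 4 = 21.
R4 applies: 21 − 1 = 20.
Level 20 exceeds the maximum of 17; capped at 17.
Final offense level: 17.
Criminal history: 6 prior points → Category Low (6-8).
Level 17 falls in the 17 band.
Grid: Level 17 × Category Low = 32-40 months.

32-40 months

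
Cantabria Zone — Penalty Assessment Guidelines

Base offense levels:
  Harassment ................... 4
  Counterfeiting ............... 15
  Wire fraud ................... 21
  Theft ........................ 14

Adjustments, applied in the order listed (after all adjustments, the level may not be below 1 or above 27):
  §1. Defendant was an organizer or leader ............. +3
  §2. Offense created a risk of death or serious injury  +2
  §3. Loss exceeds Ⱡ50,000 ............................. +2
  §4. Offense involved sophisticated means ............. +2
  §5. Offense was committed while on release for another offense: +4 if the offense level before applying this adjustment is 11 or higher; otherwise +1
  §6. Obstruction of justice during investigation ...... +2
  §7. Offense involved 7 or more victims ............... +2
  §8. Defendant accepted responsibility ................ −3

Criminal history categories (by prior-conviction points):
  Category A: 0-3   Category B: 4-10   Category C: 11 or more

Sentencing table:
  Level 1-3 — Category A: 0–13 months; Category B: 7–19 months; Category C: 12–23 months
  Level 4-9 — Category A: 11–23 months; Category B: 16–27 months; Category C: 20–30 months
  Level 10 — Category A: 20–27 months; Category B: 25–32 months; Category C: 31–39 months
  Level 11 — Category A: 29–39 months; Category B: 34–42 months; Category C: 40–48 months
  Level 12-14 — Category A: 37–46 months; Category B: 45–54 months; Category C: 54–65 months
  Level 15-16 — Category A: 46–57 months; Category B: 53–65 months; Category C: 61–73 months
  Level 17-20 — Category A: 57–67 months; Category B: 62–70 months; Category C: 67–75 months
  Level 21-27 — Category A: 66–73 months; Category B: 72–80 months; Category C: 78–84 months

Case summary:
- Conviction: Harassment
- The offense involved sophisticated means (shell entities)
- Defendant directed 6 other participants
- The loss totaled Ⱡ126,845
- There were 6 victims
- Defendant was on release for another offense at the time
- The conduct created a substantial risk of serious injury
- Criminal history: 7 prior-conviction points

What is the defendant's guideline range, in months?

62-70 months

Base offense level for harassment: 4.
§1 applies: 4 + 3 = 7.
§2 applies: 7 + 2 = 9.
§3 applies: 9 + 2 = 11.
§4 applies: 11 + 2 = 13.
§5 applies (level before this adjustment is 13 ≥ 11, so +4): 13 + 4 = 17.
§6 does not apply.
§7 does not apply.
Final offense level: 17.
Criminal history: 7 prior points → Category B (4-10).
Level 17 falls in the 17-20 band.
Grid: Level 17-20 × Category B = 62-70 months.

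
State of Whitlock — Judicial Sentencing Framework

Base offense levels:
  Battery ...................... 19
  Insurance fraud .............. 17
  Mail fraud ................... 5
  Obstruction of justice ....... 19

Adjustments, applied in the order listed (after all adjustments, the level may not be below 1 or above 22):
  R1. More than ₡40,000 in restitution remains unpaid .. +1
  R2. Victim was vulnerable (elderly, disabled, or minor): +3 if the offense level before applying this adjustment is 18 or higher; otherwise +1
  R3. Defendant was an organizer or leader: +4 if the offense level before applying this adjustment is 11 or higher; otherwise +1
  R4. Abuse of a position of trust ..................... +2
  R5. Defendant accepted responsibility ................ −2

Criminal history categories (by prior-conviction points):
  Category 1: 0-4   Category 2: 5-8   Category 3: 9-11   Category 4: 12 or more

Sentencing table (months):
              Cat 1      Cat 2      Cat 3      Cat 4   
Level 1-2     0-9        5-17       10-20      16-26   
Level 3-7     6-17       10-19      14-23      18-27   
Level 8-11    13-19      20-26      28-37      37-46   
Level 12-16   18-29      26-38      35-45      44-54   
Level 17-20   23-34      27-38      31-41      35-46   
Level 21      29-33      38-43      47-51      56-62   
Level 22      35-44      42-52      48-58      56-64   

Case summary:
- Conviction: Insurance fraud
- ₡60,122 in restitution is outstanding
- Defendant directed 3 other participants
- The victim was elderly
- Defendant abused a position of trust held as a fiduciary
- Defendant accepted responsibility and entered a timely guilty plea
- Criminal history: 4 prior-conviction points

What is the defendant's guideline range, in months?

35-44 months

Base offense level for insurance fraud: 17.
R1 applies: 17 + 1 = 18.
R2 applies (level before this adjustment is 18 ≥ 18, so +3): 18 + 3 = 21.
R3 applies (level before this adjustment is 21 ≥ 11, so +4): 21 + 4 = 25.
R4 applies: 25 + 2 = 27.
R5 applies: 27 − 2 = 25.
Level 25 exceeds the maximum of 22; capped at 22.
Final offense level: 22.
Criminal history: 4 prior points → Category 1 (0-4).
Level 22 falls in the 22 band.
Grid: Level 22 × Category 1 = 35-44 months.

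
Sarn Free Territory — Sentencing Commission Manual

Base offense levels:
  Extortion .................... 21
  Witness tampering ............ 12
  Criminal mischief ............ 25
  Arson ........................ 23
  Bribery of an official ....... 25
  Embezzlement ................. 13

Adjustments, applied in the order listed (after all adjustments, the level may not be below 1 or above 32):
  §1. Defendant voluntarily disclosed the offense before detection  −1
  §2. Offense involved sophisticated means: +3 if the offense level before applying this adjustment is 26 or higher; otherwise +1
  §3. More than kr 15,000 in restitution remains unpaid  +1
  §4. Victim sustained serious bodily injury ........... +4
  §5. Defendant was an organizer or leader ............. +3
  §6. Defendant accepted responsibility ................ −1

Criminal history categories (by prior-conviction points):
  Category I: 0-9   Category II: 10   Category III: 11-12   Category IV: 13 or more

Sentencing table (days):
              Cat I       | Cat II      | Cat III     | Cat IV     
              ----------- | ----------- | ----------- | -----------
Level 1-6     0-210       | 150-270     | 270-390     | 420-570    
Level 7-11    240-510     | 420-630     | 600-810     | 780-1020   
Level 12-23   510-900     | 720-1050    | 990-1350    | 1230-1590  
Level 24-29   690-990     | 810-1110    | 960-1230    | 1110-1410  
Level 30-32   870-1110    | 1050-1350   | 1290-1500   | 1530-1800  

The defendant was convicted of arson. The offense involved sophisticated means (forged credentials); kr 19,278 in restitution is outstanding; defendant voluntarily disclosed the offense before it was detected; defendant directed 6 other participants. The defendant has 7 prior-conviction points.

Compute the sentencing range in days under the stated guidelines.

Base offense level for arson: 23.
§1 applies: 23 − 1 = 22.
§2 applies (level before this adjustment is 22 < 26, so +1): 22 + 1 = 23.
§3 applies: 23 + 1 = 24.
§4 does not apply.
§5 applies: 24 + 3 = 27.
Final offense level: 27.
Criminal history: 7 prior points → Category I (0-9).
Level 27 falls in the 24-29 band.
Grid: Level 24-29 × Category I = 690-990 days.

690-990 days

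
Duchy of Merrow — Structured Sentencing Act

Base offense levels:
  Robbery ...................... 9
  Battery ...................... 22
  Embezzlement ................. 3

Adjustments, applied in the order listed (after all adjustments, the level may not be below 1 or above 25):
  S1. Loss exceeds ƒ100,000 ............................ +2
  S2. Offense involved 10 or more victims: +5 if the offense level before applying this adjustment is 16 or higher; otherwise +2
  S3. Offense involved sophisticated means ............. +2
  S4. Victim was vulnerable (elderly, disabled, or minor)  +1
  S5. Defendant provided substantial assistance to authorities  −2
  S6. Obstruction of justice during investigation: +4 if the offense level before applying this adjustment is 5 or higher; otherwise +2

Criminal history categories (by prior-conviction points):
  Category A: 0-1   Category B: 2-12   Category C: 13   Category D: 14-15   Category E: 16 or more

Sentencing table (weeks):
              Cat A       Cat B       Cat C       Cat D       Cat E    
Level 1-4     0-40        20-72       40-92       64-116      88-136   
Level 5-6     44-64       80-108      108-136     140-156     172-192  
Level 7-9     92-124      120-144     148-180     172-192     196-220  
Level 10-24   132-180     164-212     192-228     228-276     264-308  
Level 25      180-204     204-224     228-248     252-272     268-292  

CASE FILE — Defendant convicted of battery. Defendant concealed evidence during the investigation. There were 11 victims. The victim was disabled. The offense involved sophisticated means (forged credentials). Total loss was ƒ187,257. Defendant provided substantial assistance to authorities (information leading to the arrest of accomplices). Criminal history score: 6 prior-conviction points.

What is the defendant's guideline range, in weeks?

Base offense level for battery: 22.
S1 applies: 22 + 2 = 24.
S2 applies (level before this adjustment is 24 ≥ 16, so +5): 24 + 5 = 29.
S3 applies: 29 + 2 = 31.
S4 applies: 31 + 1 = 32.
S5 applies: 32 − 2 = 30.
S6 applies (level before this adjustment is 30 ≥ 5, so +4): 30 + 4 = 34.
Level 34 exceeds the maximum of 25; capped at 25.
Final offense level: 25.
Criminal history: 6 prior points → Category B (2-12).
Level 25 falls in the 25 band.
Grid: Level 25 × Category B = 204-224 weeks.

204-224 weeks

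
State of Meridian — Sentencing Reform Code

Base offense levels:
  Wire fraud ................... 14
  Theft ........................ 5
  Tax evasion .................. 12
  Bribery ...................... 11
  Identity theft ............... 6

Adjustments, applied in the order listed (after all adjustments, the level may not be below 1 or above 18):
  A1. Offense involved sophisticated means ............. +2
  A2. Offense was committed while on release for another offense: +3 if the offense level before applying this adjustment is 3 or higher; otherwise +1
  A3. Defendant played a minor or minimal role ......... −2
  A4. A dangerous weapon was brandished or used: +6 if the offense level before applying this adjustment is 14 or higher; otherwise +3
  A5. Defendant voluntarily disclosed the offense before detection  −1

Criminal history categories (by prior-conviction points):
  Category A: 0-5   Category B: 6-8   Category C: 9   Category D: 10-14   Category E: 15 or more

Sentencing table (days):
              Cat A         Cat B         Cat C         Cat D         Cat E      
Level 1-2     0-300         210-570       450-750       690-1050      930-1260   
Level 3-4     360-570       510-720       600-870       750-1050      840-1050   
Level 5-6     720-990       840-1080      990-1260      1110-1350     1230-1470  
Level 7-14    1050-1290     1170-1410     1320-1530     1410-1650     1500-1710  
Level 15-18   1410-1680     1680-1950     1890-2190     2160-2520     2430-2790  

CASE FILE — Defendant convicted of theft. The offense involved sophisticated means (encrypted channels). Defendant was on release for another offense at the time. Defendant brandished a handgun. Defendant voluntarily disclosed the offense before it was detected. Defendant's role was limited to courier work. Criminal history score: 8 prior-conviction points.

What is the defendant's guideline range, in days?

1170-1410 days

Base offense level for theft: 5.
A1 applies: 5 + 2 = 7.
A2 applies (level before this adjustment is 7 ≥ 3, so +3): 7 + 3 = 10.
A3 applies: 10 − 2 = 8.
A4 applies (level before this adjustment is 8 < 14, so +3): 8 + 3 = 11.
A5 applies: 11 − 1 = 10.
Final offense level: 10.
Criminal history: 8 prior points → Category B (6-8).
Level 10 falls in the 7-14 band.
Grid: Level 7-14 × Category B = 1170-1410 days.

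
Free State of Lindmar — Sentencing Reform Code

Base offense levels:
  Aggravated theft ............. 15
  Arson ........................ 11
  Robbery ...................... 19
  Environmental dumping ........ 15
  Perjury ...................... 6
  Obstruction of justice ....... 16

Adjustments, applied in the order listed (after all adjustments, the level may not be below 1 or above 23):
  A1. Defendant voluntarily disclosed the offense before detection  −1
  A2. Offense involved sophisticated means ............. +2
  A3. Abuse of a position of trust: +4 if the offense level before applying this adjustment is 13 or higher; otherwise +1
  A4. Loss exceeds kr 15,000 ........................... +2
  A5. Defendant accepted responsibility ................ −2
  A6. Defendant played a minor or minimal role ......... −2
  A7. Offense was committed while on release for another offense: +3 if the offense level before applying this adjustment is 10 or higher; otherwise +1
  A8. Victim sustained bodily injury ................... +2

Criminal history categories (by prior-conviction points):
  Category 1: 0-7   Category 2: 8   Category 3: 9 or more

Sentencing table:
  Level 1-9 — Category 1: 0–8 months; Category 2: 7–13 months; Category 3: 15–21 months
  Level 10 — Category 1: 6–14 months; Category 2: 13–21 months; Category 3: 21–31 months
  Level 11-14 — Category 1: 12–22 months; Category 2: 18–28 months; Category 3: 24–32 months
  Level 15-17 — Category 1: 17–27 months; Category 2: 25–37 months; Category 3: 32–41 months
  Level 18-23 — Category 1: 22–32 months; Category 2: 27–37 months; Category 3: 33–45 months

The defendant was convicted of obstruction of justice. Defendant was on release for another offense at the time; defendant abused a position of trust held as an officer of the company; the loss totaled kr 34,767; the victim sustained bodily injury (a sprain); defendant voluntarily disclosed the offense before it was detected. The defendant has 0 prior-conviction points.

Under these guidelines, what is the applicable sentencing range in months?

Base offense level for obstruction of justice: 16.
A1 applies: 16 − 1 = 15.
A2 does not apply.
A3 applies (level before this adjustment is 15 ≥ 13, so +4): 15 + 4 = 19.
A4 applies: 19 + 2 = 21.
A5 does not apply.
A7 applies (level before this adjustment is 21 ≥ 10, so +3): 21 + 3 = 24.
A8 applies: 24 + 2 = 26.
Level 26 exceeds the maximum of 23; capped at 23.
Final offense level: 23.
Criminal history: 0 prior points → Category 1 (0-7).
Level 23 falls in the 18-23 band.
Grid: Level 18-23 × Category 1 = 22-32 months.

22-32 months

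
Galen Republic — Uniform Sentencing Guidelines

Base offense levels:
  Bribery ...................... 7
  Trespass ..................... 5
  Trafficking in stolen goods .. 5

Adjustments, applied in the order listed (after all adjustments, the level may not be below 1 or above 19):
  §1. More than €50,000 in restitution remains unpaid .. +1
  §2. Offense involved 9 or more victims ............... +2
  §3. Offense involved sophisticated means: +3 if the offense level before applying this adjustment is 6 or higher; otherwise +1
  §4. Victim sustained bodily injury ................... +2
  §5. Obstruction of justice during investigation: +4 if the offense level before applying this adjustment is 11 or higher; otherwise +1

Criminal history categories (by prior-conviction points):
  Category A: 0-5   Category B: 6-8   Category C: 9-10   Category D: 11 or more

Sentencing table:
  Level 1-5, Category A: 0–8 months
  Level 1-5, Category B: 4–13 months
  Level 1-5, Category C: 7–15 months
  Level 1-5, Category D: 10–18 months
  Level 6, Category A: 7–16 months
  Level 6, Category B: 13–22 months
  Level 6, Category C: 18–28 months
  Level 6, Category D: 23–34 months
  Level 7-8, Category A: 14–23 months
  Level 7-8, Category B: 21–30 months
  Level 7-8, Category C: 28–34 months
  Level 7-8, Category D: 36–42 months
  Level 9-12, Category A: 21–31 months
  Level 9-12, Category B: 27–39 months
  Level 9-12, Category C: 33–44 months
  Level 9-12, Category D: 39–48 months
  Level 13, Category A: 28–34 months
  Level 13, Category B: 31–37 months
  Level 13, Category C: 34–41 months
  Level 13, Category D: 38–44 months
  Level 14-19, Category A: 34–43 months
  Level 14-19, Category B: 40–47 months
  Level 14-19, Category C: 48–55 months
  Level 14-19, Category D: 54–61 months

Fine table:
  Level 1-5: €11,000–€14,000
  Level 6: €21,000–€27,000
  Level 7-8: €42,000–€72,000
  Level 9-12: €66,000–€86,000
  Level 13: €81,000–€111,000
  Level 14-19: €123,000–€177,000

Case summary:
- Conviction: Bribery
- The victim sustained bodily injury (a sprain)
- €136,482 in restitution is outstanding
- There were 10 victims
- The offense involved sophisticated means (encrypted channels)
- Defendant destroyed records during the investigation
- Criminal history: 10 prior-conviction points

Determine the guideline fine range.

Base offense level for bribery: 7.
§1 applies: 7 + 1 = 8.
§2 applies: 8 + 2 = 10.
§3 applies (level before this adjustment is 10 ≥ 6, so +3): 10 + 3 = 13.
§4 applies: 13 + 2 = 15.
§5 applies (level before this adjustment is 15 ≥ 11, so +4): 15 + 4 = 19.
Final offense level: 19.
Level 19 falls in the 14-19 band.
Fine table: Level 14-19 → €123,000–€177,000.

€123,000–€177,000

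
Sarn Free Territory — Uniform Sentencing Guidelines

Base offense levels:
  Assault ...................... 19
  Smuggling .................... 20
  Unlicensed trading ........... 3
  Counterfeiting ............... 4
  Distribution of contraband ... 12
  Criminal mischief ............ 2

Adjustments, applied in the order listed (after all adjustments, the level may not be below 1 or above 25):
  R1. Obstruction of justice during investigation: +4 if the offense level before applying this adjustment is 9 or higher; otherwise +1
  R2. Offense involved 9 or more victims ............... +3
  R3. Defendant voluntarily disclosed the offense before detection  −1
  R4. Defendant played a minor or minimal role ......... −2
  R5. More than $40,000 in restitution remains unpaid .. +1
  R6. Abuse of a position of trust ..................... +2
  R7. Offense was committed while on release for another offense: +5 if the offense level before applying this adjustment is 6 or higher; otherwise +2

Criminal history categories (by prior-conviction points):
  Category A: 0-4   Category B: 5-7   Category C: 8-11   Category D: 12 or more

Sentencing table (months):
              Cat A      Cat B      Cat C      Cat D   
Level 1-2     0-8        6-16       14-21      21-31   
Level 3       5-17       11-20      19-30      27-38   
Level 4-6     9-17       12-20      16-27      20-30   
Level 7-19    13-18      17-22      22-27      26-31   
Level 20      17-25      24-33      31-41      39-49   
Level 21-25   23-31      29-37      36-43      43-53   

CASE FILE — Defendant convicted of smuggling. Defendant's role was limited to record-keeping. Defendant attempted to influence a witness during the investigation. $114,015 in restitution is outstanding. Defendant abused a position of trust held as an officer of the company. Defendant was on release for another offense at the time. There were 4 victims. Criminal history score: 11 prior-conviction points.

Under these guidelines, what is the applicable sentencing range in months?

36-43 months

Base offense level for smuggling: 20.
R1 applies (level before this adjustment is 20 ≥ 9, so +4): 20 + 4 = 24.
R2 does not apply.
R4 applies: 24 − 2 = 22.
R5 applies: 22 + 1 = 23.
R6 applies: 23 + 2 = 25.
R7 applies (level before this adjustment is 25 ≥ 6, so +5): 25 + 5 = 30.
Level 30 exceeds the maximum of 25; capped at 25.
Final offense level: 25.
Criminal history: 11 prior points → Category C (8-11).
Level 25 falls in the 21-25 band.
Grid: Level 21-25 × Category C = 36-43 months.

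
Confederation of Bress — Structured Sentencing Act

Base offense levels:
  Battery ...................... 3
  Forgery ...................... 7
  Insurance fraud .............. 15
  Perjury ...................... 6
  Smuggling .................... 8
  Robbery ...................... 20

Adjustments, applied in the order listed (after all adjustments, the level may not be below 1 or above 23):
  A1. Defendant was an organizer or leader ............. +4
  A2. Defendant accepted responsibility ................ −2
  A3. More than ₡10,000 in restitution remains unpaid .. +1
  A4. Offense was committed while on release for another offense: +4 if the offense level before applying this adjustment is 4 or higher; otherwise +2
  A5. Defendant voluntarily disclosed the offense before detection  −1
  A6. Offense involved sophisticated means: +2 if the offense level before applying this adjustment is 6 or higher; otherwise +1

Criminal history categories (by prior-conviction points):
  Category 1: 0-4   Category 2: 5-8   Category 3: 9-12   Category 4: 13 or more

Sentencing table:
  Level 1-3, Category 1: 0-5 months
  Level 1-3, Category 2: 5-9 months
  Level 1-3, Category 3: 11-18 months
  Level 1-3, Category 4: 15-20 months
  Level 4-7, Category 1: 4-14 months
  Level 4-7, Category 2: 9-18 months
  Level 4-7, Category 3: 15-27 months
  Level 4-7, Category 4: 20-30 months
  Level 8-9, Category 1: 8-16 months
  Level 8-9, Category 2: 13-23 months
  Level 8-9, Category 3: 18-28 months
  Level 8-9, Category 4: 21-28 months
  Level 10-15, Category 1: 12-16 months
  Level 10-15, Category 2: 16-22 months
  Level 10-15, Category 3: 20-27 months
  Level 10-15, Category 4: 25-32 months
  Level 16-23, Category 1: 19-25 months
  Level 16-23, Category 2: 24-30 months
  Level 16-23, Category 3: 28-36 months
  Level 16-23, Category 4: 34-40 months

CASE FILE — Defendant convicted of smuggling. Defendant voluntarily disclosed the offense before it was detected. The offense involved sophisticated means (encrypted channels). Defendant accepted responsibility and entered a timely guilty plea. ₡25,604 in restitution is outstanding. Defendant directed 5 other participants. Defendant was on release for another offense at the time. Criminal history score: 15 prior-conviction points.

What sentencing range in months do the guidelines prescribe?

34-40 months

Base offense level for smuggling: 8.
A1 applies: 8 + 4 = 12.
A2 applies: 12 − 2 = 10.
A3 applies: 10 + 1 = 11.
A4 applies (level before this adjustment is 11 ≥ 4, so +4): 11 + 4 = 15.
A5 applies: 15 − 1 = 14.
A6 applies (level before this adjustment is 14 ≥ 6, so +2): 14 + 2 = 16.
Final offense level: 16.
Criminal history: 15 prior points → Category 4 (13+).
Level 16 falls in the 16-23 band.
Grid: Level 16-23 × Category 4 = 34-40 months.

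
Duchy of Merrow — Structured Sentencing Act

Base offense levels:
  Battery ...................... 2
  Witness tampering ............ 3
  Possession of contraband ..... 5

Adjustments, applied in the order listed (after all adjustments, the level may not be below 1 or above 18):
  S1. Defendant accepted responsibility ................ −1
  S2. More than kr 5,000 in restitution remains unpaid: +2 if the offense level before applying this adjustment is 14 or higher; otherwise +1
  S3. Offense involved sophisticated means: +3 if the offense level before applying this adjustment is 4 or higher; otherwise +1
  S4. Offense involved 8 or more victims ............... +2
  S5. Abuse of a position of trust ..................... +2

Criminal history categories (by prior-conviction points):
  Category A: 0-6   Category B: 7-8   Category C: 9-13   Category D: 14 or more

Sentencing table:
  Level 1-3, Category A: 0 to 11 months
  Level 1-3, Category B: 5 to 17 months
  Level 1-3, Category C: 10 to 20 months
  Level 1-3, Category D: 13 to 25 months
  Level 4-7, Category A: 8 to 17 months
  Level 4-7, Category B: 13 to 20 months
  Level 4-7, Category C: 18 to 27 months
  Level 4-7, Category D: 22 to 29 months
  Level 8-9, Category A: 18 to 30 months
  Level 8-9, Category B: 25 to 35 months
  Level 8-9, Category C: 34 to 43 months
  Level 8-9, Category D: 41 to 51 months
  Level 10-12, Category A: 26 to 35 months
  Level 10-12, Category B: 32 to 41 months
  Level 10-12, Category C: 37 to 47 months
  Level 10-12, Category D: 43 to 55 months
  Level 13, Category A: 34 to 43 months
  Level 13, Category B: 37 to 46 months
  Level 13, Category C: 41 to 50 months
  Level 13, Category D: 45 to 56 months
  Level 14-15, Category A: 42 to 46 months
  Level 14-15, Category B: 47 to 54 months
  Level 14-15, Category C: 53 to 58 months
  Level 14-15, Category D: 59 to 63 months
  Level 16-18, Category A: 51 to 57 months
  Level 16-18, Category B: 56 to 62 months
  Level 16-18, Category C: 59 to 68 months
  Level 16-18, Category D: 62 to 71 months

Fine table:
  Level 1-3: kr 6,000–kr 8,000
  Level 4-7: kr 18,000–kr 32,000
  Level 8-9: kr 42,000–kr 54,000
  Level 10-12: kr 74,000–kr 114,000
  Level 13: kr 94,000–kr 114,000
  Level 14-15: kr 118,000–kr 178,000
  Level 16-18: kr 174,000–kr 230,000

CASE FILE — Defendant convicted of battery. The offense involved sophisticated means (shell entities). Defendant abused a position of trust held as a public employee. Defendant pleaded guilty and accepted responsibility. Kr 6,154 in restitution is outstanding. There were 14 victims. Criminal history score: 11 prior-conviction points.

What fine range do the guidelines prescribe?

kr 18,000–kr 32,000

Base offense level for battery: 2.
S1 applies: 2 − 1 = 1.
S2 applies (level before this adjustment is 1 < 14, so +1): 1 + 1 = 2.
S3 applies (level before this adjustment is 2 < 4, so +1): 2 + 1 = 3.
S4 applies: 3 + 2 = 5.
S5 applies: 5 + 2 = 7.
Final offense level: 7.
Level 7 falls in the 4-7 band.
Fine table: Level 4-7 → kr 18,000–kr 32,000.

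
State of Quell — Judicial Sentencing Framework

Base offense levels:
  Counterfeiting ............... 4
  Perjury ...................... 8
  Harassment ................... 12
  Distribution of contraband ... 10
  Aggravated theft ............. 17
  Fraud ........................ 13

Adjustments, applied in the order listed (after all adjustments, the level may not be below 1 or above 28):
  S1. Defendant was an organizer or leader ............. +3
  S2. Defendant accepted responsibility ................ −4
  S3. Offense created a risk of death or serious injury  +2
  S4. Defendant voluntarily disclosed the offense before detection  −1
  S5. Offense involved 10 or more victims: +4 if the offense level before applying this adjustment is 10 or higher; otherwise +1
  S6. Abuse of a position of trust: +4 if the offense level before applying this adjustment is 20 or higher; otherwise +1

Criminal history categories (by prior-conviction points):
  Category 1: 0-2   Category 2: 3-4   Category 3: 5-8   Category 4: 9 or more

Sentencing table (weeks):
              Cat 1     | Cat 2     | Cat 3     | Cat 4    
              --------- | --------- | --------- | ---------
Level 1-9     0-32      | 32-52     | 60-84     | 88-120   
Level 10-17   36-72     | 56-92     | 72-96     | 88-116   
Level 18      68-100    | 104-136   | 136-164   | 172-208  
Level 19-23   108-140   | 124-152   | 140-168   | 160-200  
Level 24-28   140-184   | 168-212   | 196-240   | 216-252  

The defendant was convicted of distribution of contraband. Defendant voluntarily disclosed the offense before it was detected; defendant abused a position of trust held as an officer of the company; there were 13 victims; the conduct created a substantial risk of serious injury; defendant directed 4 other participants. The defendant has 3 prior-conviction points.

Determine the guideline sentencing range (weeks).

124-152 weeks

Base offense level for distribution of contraband: 10.
S1 applies: 10 + 3 = 13.
S2 does not apply.
S3 applies: 13 + 2 = 15.
S4 applies: 15 − 1 = 14.
S5 applies (level before this adjustment is 14 ≥ 10, so +4): 14 + 4 = 18.
S6 applies (level before this adjustment is 18 < 20, so +1): 18 + 1 = 19.
Final offense level: 19.
Criminal history: 3 prior points → Category 2 (3-4).
Level 19 falls in the 19-23 band.
Grid: Level 19-23 × Category 2 = 124-152 weeks.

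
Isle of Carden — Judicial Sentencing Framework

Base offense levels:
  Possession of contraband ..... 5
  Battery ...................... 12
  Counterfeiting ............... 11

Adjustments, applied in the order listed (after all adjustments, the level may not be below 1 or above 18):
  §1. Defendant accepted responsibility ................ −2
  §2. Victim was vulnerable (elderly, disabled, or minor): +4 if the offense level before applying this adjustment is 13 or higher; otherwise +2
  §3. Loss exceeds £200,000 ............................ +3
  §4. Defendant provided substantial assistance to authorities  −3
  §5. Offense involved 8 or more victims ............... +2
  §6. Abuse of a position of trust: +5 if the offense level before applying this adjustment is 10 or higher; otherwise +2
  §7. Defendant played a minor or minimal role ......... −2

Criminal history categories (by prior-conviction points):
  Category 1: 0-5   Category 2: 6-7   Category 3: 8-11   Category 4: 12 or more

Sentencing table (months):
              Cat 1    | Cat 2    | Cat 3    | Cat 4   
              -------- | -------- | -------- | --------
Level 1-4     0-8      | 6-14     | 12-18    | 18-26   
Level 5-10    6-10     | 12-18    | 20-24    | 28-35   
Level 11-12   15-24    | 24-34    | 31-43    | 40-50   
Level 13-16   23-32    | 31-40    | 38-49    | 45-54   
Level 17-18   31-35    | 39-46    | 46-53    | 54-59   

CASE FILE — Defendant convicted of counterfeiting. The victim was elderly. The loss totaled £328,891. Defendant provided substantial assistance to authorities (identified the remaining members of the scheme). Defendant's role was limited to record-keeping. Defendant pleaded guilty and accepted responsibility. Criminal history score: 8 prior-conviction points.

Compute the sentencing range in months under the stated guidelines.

Base offense level for counterfeiting: 11.
§1 applies: 11 − 2 = 9.
§2 applies (level before this adjustment is 9 < 13, so +2): 9 + 2 = 11.
§3 applies: 11 + 3 = 14.
§4 applies: 14 − 3 = 11.
§6 does not apply.
§7 applies: 11 − 2 = 9.
Final offense level: 9.
Criminal history: 8 prior points → Category 3 (8-11).
Level 9 falls in the 5-10 band.
Grid: Level 5-10 × Category 3 = 20-24 months.

20-24 months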